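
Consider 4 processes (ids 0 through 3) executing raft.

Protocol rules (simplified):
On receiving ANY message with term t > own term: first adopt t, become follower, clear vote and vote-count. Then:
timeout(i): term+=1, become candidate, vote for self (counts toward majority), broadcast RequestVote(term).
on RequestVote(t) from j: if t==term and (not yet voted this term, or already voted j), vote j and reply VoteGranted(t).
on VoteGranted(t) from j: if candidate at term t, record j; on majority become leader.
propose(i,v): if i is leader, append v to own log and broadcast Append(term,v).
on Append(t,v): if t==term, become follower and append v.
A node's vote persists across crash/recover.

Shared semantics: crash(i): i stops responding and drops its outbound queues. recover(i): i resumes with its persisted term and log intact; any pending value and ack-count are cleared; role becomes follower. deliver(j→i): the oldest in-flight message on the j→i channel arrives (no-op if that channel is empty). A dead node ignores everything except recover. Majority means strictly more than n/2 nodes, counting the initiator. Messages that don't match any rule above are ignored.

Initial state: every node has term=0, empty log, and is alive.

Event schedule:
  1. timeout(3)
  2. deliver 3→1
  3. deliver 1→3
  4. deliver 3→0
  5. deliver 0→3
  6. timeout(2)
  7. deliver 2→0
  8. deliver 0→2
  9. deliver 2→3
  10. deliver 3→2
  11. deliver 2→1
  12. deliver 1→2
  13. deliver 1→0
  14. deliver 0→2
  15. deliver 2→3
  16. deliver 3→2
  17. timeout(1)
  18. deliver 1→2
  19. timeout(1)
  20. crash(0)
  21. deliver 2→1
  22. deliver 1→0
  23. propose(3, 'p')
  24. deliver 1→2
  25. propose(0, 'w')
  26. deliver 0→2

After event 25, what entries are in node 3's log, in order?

p

1. timeout(3):  <3:cand t1 ->
2. deliver 3→1:  <1:foll t1 ->
3. deliver 1→3:  nop
4. deliver 3→0:  <0:foll t1 ->
5. deliver 0→3:  <3:lead t1 ->
6. timeout(2):  <2:cand t1 ->
7. deliver 2→0:  nop
8. deliver 0→2:  nop
9. deliver 2→3:  nop
10. deliver 3→2:  nop
11. deliver 2→1:  nop
12. deliver 1→2:  nop
13. deliver 1→0:  nop
14. deliver 0→2:  nop
15. deliver 2→3:  nop
16. deliver 3→2:  nop
17. timeout(1):  <1:cand t2 ->
18. deliver 1→2:  <2:foll t2 ->
19. timeout(1):  <1:cand t3 ->
20. crash(0):  <0:✗foll t1 ->
21. deliver 2→1:  nop
22. deliver 1→0:  nop
23. propose(3,'p'):  <3:lead t1 p>
24. deliver 1→2:  <2:foll t3 ->
25. propose(0,'w'):  nop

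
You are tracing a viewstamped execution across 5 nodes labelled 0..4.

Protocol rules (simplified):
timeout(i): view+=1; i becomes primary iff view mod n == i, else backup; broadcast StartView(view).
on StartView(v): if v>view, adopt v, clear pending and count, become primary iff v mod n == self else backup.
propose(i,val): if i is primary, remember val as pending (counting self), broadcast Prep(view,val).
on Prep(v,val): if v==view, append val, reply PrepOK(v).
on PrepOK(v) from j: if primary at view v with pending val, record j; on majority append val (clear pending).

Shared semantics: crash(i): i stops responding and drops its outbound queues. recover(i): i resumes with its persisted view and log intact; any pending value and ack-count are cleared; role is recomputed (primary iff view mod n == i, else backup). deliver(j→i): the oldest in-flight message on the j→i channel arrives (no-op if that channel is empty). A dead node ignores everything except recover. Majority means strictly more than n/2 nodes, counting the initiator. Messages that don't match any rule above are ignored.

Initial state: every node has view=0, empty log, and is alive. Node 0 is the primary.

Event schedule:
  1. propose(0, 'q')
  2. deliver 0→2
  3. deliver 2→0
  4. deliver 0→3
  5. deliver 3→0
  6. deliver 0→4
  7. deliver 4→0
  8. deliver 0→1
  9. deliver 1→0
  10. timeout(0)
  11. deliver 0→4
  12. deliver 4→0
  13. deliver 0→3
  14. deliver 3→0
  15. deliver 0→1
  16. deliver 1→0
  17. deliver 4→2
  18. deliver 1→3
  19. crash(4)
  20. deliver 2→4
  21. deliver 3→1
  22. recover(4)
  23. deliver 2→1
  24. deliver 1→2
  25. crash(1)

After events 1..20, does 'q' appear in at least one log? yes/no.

1. propose(0,'q'):  nop
2. deliver 0→2:  <2:back v0 q>
3. deliver 2→0:  nop
4. deliver 0→3:  <3:back v0 q>
5. deliver 3→0:  <0:prim v0 q>
6. deliver 0→4:  <4:back v0 q>
7. deliver 4→0:  nop
8. deliver 0→1:  <1:back v0 q>
9. deliver 1→0:  nop
10. timeout(0):  <0:back v1 q>
11. deliver 0→4:  <4:back v1 q>
12. deliver 4→0:  nop
13. deliver 0→3:  <3:back v1 q>
14. deliver 3→0:  nop
15. deliver 0→1:  <1:prim v1 q>
16. deliver 1→0:  nop
17. deliver 4→2:  nop
18. deliver 1→3:  nop
19. crash(4):  <4:✗back v1 q>
20. deliver 2→4:  nop

yes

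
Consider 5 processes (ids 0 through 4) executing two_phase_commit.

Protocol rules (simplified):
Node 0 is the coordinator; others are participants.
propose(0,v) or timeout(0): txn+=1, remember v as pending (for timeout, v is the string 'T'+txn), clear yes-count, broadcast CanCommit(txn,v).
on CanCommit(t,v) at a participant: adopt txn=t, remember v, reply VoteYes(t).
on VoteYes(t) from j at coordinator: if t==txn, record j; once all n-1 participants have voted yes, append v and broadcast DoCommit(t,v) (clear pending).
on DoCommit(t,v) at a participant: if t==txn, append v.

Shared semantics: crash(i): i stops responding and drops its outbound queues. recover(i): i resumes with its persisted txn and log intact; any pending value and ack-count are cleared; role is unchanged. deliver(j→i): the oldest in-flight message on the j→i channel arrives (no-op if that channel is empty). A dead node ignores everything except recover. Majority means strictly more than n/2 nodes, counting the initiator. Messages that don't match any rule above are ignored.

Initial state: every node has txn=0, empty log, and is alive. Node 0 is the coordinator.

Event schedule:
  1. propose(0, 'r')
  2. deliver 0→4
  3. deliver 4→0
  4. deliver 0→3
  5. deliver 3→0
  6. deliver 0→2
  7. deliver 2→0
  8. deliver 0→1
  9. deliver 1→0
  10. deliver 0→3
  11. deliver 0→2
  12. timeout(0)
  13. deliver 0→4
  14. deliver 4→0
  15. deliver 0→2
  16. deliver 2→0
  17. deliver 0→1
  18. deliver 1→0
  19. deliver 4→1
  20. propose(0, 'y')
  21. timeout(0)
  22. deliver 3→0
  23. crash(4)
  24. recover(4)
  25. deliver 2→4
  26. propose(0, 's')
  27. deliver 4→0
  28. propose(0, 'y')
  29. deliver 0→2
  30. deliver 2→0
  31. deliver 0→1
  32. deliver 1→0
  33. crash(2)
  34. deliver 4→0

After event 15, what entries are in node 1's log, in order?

after 1 — propose(0,'r'): n0:coor/t1/[-]
after 2 — deliver 0→4: n4:part/t1/[-]
after 3 — deliver 4→0: ·
after 4 — deliver 0→3: n3:part/t1/[-]
after 5 — deliver 3→0: ·
after 6 — deliver 0→2: n2:part/t1/[-]
after 7 — deliver 2→0: ·
after 8 — deliver 0→1: n1:part/t1/[-]
after 9 — deliver 1→0: n0:coor/t1/[r]
after 10 — deliver 0→3: n3:part/t1/[r]
after 11 — deliver 0→2: n2:part/t1/[r]
after 12 — timeout(0): n0:coor/t2/[r]
after 13 — deliver 0→4: n4:part/t1/[r]
after 14 — deliver 4→0: ·
after 15 — deliver 0→2: n2:part/t2/[r]

empty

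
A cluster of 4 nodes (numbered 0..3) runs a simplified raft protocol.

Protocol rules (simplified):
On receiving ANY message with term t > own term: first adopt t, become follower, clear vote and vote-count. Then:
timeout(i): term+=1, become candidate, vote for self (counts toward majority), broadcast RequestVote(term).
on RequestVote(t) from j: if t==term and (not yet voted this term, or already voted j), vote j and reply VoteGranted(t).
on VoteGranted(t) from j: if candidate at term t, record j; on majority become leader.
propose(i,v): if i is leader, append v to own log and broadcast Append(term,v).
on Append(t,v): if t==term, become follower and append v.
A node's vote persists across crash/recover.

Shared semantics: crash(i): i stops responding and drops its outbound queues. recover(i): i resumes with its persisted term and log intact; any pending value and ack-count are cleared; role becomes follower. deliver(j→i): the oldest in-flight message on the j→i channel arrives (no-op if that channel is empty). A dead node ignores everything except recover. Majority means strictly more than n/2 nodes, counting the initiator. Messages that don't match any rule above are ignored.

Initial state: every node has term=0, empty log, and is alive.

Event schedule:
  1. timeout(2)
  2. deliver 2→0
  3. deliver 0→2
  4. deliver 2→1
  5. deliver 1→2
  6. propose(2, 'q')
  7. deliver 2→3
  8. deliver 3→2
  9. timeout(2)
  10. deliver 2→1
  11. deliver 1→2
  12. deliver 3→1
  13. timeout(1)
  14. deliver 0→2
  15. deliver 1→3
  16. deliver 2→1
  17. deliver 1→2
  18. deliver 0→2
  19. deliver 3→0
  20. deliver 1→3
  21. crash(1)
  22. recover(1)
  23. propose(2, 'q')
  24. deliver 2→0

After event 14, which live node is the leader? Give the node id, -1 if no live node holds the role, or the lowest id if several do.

step 1 timeout(2): 2={cand,t=1,log=-}
step 2 deliver 2→0: 0={foll,t=1,log=-}
step 3 deliver 0→2: —
step 4 deliver 2→1: 1={foll,t=1,log=-}
step 5 deliver 1→2: 2={lead,t=1,log=-}
step 6 propose(2,'q'): 2={lead,t=1,log=q}
step 7 deliver 2→3: 3={foll,t=1,log=-}
step 8 deliver 3→2: —
step 9 timeout(2): 2={cand,t=2,log=q}
step 10 deliver 2→1: 1={foll,t=1,log=q}
step 11 deliver 1→2: —
step 12 deliver 3→1: —
step 13 timeout(1): 1={cand,t=2,log=q}
step 14 deliver 0→2: —

-1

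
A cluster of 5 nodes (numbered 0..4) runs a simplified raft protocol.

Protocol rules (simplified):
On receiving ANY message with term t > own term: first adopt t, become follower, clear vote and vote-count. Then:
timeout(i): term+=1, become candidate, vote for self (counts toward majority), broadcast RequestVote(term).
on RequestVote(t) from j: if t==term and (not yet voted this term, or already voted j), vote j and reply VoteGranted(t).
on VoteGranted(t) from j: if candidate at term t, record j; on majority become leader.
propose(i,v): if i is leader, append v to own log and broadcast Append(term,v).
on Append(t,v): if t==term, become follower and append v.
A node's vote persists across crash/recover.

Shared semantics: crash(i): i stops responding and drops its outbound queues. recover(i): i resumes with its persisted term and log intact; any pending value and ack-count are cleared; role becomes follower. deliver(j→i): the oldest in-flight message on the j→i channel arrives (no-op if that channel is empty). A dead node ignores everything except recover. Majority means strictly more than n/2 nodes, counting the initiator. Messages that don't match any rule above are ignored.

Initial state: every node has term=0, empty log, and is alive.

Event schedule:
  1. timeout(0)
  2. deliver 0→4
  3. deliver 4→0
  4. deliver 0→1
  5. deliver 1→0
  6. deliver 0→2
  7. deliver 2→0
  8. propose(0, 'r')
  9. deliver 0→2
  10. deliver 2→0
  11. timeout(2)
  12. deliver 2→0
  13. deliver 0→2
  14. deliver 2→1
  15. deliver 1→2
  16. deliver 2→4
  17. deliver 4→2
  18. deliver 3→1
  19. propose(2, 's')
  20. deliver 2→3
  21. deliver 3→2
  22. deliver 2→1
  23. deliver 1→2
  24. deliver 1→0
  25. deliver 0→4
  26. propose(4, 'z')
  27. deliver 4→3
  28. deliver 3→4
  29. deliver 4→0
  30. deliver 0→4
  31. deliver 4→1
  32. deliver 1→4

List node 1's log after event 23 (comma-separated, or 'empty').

s

1. timeout(0):  <0:cand t1 ->
2. deliver 0→4:  <4:foll t1 ->
3. deliver 4→0:  nop
4. deliver 0→1:  <1:foll t1 ->
5. deliver 1→0:  <0:lead t1 ->
6. deliver 0→2:  <2:foll t1 ->
7. deliver 2→0:  nop
8. propose(0,'r'):  <0:lead t1 r>
9. deliver 0→2:  <2:foll t1 r>
10. deliver 2→0:  nop
11. timeout(2):  <2:cand t2 r>
12. deliver 2→0:  <0:foll t2 r>
13. deliver 0→2:  nop
14. deliver 2→1:  <1:foll t2 ->
15. deliver 1→2:  <2:lead t2 r>
16. deliver 2→4:  <4:foll t2 ->
17. deliver 4→2:  nop
18. deliver 3→1:  nop
19. propose(2,'s'):  <2:lead t2 r,s>
20. deliver 2→3:  <3:foll t2 ->
21. deliver 3→2:  nop
22. deliver 2→1:  <1:foll t2 s>
23. deliver 1→2:  nop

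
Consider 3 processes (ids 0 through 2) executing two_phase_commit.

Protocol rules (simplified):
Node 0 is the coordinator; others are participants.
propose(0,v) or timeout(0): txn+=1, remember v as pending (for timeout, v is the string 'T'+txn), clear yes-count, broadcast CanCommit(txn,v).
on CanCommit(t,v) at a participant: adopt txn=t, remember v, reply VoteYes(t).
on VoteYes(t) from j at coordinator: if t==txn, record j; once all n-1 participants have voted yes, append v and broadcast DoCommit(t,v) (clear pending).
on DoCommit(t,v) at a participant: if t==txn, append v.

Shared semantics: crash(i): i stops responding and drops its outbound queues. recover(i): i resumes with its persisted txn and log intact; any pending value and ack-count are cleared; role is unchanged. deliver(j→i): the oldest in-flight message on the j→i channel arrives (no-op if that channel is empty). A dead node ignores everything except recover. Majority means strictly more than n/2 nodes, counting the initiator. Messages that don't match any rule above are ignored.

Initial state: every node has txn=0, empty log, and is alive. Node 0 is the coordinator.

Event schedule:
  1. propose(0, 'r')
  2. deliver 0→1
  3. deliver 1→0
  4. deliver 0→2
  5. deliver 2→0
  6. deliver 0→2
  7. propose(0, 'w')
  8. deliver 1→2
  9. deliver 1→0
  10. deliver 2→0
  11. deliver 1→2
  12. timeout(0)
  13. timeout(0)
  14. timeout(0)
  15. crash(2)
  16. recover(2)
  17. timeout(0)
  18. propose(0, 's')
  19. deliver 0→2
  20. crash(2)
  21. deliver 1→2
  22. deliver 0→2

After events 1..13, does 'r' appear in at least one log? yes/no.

yes

1. propose(0,'r'):  <0:coor t1 ->
2. deliver 0→1:  <1:part t1 ->
3. deliver 1→0:  nop
4. deliver 0→2:  <2:part t1 ->
5. deliver 2→0:  <0:coor t1 r>
6. deliver 0→2:  <2:part t1 r>
7. propose(0,'w'):  <0:coor t2 r>
8. deliver 1→2:  nop
9. deliver 1→0:  nop
10. deliver 2→0:  nop
11. deliver 1→2:  nop
12. timeout(0):  <0:coor t3 r>
13. timeout(0):  <0:coor t4 r>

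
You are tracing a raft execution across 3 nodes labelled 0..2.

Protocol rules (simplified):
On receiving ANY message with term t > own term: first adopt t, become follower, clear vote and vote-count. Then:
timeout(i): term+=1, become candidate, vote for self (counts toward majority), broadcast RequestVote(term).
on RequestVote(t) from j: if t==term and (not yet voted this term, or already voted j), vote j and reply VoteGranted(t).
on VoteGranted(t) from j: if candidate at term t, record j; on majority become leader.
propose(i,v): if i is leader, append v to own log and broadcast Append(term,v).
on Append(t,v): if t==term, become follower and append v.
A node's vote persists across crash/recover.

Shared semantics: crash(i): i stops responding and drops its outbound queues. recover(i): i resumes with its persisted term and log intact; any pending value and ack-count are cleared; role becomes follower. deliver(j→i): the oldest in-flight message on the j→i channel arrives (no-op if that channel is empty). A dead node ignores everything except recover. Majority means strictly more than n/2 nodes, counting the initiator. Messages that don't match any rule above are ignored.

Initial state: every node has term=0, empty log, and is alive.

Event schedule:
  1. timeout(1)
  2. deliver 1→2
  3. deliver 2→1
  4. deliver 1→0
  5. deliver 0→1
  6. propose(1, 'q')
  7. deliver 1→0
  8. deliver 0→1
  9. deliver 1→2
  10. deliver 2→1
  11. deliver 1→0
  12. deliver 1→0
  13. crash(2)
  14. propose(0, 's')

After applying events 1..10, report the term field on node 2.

[1] timeout(1) → N1(cand t1 [-])
[2] deliver 1→2 → N2(foll t1 [-])
[3] deliver 2→1 → N1(lead t1 [-])
[4] deliver 1→0 → N0(foll t1 [-])
[5] deliver 0→1 → ∅
[6] propose(1,'q') → N1(lead t1 [q])
[7] deliver 1→0 → N0(foll t1 [q])
[8] deliver 0→1 → ∅
[9] deliver 1→2 → N2(foll t1 [q])
[10] deliver 2→1 → ∅

1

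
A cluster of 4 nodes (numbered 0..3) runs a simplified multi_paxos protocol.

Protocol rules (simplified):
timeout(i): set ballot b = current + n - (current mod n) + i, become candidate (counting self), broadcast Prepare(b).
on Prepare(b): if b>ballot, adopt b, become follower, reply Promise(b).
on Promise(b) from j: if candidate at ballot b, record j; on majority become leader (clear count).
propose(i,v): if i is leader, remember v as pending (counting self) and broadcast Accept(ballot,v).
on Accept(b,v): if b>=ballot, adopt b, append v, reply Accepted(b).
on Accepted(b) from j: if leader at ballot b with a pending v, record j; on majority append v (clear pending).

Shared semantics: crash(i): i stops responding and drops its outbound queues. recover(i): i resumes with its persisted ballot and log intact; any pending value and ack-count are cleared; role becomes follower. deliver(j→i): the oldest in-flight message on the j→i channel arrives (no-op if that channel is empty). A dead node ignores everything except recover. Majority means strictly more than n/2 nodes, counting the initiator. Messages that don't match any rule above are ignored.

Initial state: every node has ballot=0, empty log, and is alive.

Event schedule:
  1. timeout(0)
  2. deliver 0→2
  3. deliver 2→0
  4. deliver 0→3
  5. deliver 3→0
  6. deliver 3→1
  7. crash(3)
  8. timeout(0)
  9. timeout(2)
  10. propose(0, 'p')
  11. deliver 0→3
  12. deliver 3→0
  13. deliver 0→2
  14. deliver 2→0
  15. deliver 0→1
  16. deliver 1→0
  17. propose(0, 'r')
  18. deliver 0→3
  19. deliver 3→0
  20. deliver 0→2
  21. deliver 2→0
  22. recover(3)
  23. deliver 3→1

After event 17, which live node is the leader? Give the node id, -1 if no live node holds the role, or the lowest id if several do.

-1

step 1 timeout(0): 0={cand,b=4,log=-}
step 2 deliver 0→2: 2={foll,b=4,log=-}
step 3 deliver 2→0: —
step 4 deliver 0→3: 3={foll,b=4,log=-}
step 5 deliver 3→0: 0={lead,b=4,log=-}
step 6 deliver 3→1: —
step 7 crash(3): 3={✗foll,b=4,log=-}
step 8 timeout(0): 0={cand,b=8,log=-}
step 9 timeout(2): 2={cand,b=10,log=-}
step 10 propose(0,'p'): —
step 11 deliver 0→3: —
step 12 deliver 3→0: —
step 13 deliver 0→2: —
step 14 deliver 2→0: 0={foll,b=10,log=-}
step 15 deliver 0→1: 1={foll,b=4,log=-}
step 16 deliver 1→0: —
step 17 propose(0,'r'): —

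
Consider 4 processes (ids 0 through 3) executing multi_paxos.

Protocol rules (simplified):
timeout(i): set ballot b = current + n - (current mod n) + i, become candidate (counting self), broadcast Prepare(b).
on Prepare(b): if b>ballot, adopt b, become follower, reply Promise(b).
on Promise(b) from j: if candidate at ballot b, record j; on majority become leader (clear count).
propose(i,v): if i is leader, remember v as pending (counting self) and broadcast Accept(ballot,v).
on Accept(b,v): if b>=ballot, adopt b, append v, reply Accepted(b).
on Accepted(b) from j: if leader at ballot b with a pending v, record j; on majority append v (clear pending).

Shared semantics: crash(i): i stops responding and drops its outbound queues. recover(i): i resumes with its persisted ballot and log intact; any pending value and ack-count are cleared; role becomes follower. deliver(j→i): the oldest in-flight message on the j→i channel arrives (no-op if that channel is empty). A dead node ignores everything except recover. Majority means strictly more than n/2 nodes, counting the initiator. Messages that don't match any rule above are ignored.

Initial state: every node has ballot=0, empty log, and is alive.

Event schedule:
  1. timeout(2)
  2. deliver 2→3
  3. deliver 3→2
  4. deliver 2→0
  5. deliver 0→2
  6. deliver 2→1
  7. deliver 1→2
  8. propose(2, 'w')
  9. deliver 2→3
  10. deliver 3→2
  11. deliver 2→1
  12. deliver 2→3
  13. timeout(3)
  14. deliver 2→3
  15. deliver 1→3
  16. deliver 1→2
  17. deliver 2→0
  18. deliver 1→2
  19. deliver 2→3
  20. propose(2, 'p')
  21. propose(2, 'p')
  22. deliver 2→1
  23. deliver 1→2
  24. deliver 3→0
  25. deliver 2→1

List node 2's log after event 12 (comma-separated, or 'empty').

after 1 — timeout(2): n2:cand/b6/[-]
after 2 — deliver 2→3: n3:foll/b6/[-]
after 3 — deliver 3→2: ·
after 4 — deliver 2→0: n0:foll/b6/[-]
after 5 — deliver 0→2: n2:lead/b6/[-]
after 6 — deliver 2→1: n1:foll/b6/[-]
after 7 — deliver 1→2: ·
after 8 — propose(2,'w'): ·
after 9 — deliver 2→3: n3:foll/b6/[w]
after 10 — deliver 3→2: ·
after 11 — deliver 2→1: n1:foll/b6/[w]
after 12 — deliver 2→3: ·

empty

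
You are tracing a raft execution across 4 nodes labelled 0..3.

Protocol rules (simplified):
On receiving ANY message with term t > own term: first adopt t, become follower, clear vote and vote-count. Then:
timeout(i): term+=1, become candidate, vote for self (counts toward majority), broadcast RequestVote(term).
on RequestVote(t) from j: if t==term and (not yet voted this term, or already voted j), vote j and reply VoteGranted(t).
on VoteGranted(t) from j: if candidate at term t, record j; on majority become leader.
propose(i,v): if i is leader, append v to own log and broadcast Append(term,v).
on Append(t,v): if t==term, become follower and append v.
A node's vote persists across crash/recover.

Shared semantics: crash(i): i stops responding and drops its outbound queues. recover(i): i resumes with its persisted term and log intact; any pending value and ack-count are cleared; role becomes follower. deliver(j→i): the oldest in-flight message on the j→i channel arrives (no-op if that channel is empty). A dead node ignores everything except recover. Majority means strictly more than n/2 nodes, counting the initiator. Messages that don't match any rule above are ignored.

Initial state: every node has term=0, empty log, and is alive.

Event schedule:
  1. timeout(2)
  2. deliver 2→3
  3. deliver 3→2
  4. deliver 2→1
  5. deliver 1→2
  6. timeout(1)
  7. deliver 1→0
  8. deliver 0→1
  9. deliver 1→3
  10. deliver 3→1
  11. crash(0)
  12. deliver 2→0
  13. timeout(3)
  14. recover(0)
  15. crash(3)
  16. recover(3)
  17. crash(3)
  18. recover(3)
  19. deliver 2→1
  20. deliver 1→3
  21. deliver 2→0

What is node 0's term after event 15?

1. timeout(2):  <2:cand t1 ->
2. deliver 2→3:  <3:foll t1 ->
3. deliver 3→2:  nop
4. deliver 2→1:  <1:foll t1 ->
5. deliver 1→2:  <2:lead t1 ->
6. timeout(1):  <1:cand t2 ->
7. deliver 1→0:  <0:foll t2 ->
8. deliver 0→1:  nop
9. deliver 1→3:  <3:foll t2 ->
10. deliver 3→1:  <1:lead t2 ->
11. crash(0):  <0:✗foll t2 ->
12. deliver 2→0:  nop
13. timeout(3):  <3:cand t3 ->
14. recover(0):  <0:foll t2 ->
15. crash(3):  <3:✗cand t3 ->

2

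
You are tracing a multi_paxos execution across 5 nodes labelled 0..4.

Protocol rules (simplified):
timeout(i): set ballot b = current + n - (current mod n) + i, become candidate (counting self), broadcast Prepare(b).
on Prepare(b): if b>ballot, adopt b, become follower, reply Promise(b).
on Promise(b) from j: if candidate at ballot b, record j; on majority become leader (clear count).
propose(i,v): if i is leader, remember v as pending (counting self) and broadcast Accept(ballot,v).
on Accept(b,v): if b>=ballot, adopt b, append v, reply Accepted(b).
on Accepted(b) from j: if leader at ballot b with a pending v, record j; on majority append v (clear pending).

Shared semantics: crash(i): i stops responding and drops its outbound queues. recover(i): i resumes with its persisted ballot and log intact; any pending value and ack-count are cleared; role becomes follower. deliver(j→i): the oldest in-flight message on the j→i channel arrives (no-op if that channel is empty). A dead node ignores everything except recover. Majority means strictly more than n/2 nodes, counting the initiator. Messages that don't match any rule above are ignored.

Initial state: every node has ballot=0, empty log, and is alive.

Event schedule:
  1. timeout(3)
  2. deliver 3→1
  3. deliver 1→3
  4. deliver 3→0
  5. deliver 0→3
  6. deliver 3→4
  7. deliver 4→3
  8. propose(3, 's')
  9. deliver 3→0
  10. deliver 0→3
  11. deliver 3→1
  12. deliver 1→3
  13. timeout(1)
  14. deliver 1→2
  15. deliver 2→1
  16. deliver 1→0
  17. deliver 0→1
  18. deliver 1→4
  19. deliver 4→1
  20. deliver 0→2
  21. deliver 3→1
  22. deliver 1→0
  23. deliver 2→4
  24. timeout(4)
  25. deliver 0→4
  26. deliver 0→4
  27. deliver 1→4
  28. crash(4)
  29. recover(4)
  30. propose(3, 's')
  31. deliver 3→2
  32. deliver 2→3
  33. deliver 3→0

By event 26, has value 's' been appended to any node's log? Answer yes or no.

yes

step 1 timeout(3): 3={cand,b=8,log=-}
step 2 deliver 3→1: 1={foll,b=8,log=-}
step 3 deliver 1→3: —
step 4 deliver 3→0: 0={foll,b=8,log=-}
step 5 deliver 0→3: 3={lead,b=8,log=-}
step 6 deliver 3→4: 4={foll,b=8,log=-}
step 7 deliver 4→3: —
step 8 propose(3,'s'): —
step 9 deliver 3→0: 0={foll,b=8,log=s}
step 10 deliver 0→3: —
step 11 deliver 3→1: 1={foll,b=8,log=s}
step 12 deliver 1→3: 3={lead,b=8,log=s}
step 13 timeout(1): 1={cand,b=11,log=s}
step 14 deliver 1→2: 2={foll,b=11,log=-}
step 15 deliver 2→1: —
step 16 deliver 1→0: 0={foll,b=11,log=s}
step 17 deliver 0→1: 1={lead,b=11,log=s}
step 18 deliver 1→4: 4={foll,b=11,log=-}
step 19 deliver 4→1: —
step 20 deliver 0→2: —
step 21 deliver 3→1: —
step 22 deliver 1→0: —
step 23 deliver 2→4: —
step 24 timeout(4): 4={cand,b=19,log=-}
step 25 deliver 0→4: —
step 26 deliver 0→4: —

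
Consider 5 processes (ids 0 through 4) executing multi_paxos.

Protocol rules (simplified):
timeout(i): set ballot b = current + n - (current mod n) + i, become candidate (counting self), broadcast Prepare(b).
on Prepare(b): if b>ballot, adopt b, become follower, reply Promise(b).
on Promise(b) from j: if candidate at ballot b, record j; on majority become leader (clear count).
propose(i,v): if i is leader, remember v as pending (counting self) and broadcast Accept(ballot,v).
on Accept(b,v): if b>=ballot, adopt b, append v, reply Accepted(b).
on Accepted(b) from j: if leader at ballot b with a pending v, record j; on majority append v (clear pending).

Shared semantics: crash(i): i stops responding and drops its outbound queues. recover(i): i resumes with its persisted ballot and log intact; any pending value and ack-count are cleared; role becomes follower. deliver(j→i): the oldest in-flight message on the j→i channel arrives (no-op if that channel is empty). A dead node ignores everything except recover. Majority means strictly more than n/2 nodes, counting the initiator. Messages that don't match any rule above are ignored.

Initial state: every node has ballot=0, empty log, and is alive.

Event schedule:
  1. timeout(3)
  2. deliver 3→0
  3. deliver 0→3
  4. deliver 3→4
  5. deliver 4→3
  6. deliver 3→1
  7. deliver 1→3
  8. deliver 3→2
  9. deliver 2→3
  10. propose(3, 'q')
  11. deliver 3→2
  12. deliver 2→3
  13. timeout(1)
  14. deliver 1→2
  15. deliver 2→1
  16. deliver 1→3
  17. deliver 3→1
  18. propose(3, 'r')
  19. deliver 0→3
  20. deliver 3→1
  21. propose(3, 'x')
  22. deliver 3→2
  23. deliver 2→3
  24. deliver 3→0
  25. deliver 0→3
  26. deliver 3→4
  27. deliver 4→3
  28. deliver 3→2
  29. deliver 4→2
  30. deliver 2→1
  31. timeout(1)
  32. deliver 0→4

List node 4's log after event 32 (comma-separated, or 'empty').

1. timeout(3):  <3:cand b8 ->
2. deliver 3→0:  <0:foll b8 ->
3. deliver 0→3:  nop
4. deliver 3→4:  <4:foll b8 ->
5. deliver 4→3:  <3:lead b8 ->
6. deliver 3→1:  <1:foll b8 ->
7. deliver 1→3:  nop
8. deliver 3→2:  <2:foll b8 ->
9. deliver 2→3:  nop
10. propose(3,'q'):  nop
11. deliver 3→2:  <2:foll b8 q>
12. deliver 2→3:  nop
13. timeout(1):  <1:cand b11 ->
14. deliver 1→2:  <2:foll b11 q>
15. deliver 2→1:  nop
16. deliver 1→3:  <3:foll b11 ->
17. deliver 3→1:  nop
18. propose(3,'r'):  nop
19. deliver 0→3:  nop
20. deliver 3→1:  <1:lead b11 ->
21. propose(3,'x'):  nop
22. deliver 3→2:  nop
23. deliver 2→3:  nop
24. deliver 3→0:  <0:foll b8 q>
25. deliver 0→3:  nop
26. deliver 3→4:  <4:foll b8 q>
27. deliver 4→3:  nop
28. deliver 3→2:  nop
29. deliver 4→2:  nop
30. deliver 2→1:  nop
31. timeout(1):  <1:cand b16 ->
32. deliver 0→4:  nop

q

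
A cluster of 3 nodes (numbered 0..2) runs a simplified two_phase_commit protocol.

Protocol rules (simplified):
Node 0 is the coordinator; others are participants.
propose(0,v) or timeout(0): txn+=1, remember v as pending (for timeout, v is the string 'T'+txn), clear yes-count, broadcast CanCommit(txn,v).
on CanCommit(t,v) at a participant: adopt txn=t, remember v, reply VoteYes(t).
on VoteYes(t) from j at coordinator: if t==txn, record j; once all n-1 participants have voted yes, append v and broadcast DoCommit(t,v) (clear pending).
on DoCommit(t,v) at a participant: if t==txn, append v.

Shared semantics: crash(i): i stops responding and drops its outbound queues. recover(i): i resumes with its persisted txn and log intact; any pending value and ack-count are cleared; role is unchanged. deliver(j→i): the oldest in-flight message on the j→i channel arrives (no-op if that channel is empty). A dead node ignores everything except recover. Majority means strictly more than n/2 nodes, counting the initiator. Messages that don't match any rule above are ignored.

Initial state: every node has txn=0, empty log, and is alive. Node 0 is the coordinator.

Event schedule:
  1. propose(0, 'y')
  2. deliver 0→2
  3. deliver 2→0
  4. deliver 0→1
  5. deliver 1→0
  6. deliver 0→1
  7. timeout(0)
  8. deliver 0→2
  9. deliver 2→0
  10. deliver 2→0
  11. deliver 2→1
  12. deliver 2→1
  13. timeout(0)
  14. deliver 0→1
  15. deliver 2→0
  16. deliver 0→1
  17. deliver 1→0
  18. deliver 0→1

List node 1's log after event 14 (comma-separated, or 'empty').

y

1. propose(0,'y'):  <0:coor t1 ->
2. deliver 0→2:  <2:part t1 ->
3. deliver 2→0:  nop
4. deliver 0→1:  <1:part t1 ->
5. deliver 1→0:  <0:coor t1 y>
6. deliver 0→1:  <1:part t1 y>
7. timeout(0):  <0:coor t2 y>
8. deliver 0→2:  <2:part t1 y>
9. deliver 2→0:  nop
10. deliver 2→0:  nop
11. deliver 2→1:  nop
12. deliver 2→1:  nop
13. timeout(0):  <0:coor t3 y>
14. deliver 0→1:  <1:part t2 y>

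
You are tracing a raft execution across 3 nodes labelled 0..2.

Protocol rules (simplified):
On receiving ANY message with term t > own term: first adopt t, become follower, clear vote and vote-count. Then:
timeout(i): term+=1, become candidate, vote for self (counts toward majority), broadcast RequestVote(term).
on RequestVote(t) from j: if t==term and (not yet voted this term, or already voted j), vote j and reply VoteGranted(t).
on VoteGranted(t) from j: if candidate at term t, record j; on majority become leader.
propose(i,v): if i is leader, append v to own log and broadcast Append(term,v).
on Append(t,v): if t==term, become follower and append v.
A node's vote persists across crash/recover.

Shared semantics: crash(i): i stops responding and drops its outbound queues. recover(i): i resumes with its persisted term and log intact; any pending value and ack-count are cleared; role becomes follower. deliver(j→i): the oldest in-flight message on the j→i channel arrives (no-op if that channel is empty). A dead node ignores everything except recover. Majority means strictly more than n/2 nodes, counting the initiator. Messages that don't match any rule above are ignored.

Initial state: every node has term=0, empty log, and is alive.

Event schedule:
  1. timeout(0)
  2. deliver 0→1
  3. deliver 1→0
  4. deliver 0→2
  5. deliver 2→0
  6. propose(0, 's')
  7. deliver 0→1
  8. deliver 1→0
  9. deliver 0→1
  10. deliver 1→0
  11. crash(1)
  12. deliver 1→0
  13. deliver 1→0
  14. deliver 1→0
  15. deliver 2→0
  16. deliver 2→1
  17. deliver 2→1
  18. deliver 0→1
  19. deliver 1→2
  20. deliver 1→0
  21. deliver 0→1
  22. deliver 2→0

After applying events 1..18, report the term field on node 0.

step 1 timeout(0): 0={cand,t=1,log=-}
step 2 deliver 0→1: 1={foll,t=1,log=-}
step 3 deliver 1→0: 0={lead,t=1,log=-}
step 4 deliver 0→2: 2={foll,t=1,log=-}
step 5 deliver 2→0: —
step 6 propose(0,'s'): 0={lead,t=1,log=s}
step 7 deliver 0→1: 1={foll,t=1,log=s}
step 8 deliver 1→0: —
step 9 deliver 0→1: —
step 10 deliver 1→0: —
step 11 crash(1): 1={✗foll,t=1,log=s}
step 12 deliver 1→0: —
step 13 deliver 1→0: —
step 14 deliver 1→0: —
step 15 deliver 2→0: —
step 16 deliver 2→1: —
step 17 deliver 2→1: —
step 18 deliver 0→1: —

1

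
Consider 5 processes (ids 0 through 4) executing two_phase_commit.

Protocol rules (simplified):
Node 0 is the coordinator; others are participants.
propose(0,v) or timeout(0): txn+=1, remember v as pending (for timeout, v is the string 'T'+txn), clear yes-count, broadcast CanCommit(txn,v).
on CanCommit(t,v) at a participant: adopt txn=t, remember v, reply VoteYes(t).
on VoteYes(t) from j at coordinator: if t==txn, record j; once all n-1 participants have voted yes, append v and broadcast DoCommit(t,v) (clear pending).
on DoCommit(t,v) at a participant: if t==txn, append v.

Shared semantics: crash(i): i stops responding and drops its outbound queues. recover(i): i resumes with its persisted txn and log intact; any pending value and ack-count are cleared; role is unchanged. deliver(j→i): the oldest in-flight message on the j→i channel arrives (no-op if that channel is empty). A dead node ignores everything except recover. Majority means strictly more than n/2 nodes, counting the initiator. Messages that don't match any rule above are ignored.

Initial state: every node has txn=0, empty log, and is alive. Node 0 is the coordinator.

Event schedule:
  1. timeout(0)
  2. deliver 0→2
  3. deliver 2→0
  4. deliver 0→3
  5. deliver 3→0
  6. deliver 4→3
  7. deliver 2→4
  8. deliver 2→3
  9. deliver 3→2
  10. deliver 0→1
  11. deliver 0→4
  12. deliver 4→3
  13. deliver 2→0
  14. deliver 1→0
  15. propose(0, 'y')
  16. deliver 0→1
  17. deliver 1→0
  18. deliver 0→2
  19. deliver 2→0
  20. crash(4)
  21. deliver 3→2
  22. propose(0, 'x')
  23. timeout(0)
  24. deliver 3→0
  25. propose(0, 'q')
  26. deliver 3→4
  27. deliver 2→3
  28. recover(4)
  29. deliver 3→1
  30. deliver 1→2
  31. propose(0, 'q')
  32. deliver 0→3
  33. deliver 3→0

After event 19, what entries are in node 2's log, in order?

empty

step 1 timeout(0): 0={coor,t=1,log=-}
step 2 deliver 0→2: 2={part,t=1,log=-}
step 3 deliver 2→0: —
step 4 deliver 0→3: 3={part,t=1,log=-}
step 5 deliver 3→0: —
step 6 deliver 4→3: —
step 7 deliver 2→4: —
step 8 deliver 2→3: —
step 9 deliver 3→2: —
step 10 deliver 0→1: 1={part,t=1,log=-}
step 11 deliver 0→4: 4={part,t=1,log=-}
step 12 deliver 4→3: —
step 13 deliver 2→0: —
step 14 deliver 1→0: —
step 15 propose(0,'y'): 0={coor,t=2,log=-}
step 16 deliver 0→1: 1={part,t=2,log=-}
step 17 deliver 1→0: —
step 18 deliver 0→2: 2={part,t=2,log=-}
step 19 deliver 2→0: —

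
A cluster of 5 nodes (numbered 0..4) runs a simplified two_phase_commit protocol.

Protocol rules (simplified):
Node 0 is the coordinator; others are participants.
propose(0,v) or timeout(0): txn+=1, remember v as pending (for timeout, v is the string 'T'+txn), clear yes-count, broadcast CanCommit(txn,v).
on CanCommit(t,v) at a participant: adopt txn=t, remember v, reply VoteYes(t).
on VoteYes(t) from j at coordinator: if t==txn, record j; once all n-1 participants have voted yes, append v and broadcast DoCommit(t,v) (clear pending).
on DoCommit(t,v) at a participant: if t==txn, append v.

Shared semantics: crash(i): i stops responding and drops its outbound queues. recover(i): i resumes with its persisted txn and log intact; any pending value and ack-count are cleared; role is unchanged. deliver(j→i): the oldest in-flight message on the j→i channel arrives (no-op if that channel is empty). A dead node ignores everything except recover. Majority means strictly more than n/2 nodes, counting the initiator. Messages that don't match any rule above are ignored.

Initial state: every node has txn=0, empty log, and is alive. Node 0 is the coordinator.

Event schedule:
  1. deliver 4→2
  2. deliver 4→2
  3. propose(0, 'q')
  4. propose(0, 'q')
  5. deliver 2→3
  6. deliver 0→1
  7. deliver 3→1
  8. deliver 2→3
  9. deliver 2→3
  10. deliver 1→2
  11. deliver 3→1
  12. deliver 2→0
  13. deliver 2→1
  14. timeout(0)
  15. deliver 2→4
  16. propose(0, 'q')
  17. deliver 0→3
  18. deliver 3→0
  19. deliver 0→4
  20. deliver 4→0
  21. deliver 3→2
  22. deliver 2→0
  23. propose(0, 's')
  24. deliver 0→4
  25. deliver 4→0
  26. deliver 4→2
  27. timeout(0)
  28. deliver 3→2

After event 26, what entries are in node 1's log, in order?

e1 deliver 4→2: ·
e2 deliver 4→2: ·
e3 propose(0,'q'): 0[coor,t=1,-]
e4 propose(0,'q'): 0[coor,t=2,-]
e5 deliver 2→3: ·
e6 deliver 0→1: 1[part,t=1,-]
e7 deliver 3→1: ·
e8 deliver 2→3: ·
e9 deliver 2→3: ·
e10 deliver 1→2: ·
e11 deliver 3→1: ·
e12 deliver 2→0: ·
e13 deliver 2→1: ·
e14 timeout(0): 0[coor,t=3,-]
e15 deliver 2→4: ·
e16 propose(0,'q'): 0[coor,t=4,-]
e17 deliver 0→3: 3[part,t=1,-]
e18 deliver 3→0: ·
e19 deliver 0→4: 4[part,t=1,-]
e20 deliver 4→0: ·
e21 deliver 3→2: ·
e22 deliver 2→0: ·
e23 propose(0,'s'): 0[coor,t=5,-]
e24 deliver 0→4: 4[part,t=2,-]
e25 deliver 4→0: ·
e26 deliver 4→2: ·

empty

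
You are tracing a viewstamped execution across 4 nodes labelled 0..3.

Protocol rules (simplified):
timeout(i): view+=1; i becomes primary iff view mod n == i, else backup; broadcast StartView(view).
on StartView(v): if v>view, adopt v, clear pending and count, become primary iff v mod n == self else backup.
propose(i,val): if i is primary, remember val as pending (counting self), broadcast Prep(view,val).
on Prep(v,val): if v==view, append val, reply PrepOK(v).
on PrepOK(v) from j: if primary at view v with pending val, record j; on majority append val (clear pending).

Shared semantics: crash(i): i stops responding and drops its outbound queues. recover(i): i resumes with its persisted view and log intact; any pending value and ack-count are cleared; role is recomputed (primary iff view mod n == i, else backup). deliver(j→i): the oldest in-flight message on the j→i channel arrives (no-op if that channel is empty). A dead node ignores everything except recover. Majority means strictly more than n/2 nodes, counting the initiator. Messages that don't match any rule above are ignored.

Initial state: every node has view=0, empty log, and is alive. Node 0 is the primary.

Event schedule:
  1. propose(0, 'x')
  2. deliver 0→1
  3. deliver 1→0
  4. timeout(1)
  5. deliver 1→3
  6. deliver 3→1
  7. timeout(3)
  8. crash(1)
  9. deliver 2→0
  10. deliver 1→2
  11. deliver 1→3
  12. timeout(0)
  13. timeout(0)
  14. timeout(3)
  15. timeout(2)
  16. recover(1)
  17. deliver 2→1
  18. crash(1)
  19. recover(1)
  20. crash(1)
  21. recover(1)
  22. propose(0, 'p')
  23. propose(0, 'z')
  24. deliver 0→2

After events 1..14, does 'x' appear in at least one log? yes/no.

yes

after 1 — propose(0,'x'): ·
after 2 — deliver 0→1: n1:back/v0/[x]
after 3 — deliver 1→0: ·
after 4 — timeout(1): n1:prim/v1/[x]
after 5 — deliver 1→3: n3:back/v1/[-]
after 6 — deliver 3→1: ·
after 7 — timeout(3): n3:back/v2/[-]
after 8 — crash(1): n1:✗prim/v1/[x]
after 9 — deliver 2→0: ·
after 10 — deliver 1→2: ·
after 11 — deliver 1→3: ·
after 12 — timeout(0): n0:back/v1/[-]
after 13 — timeout(0): n0:back/v2/[-]
after 14 — timeout(3): n3:prim/v3/[-]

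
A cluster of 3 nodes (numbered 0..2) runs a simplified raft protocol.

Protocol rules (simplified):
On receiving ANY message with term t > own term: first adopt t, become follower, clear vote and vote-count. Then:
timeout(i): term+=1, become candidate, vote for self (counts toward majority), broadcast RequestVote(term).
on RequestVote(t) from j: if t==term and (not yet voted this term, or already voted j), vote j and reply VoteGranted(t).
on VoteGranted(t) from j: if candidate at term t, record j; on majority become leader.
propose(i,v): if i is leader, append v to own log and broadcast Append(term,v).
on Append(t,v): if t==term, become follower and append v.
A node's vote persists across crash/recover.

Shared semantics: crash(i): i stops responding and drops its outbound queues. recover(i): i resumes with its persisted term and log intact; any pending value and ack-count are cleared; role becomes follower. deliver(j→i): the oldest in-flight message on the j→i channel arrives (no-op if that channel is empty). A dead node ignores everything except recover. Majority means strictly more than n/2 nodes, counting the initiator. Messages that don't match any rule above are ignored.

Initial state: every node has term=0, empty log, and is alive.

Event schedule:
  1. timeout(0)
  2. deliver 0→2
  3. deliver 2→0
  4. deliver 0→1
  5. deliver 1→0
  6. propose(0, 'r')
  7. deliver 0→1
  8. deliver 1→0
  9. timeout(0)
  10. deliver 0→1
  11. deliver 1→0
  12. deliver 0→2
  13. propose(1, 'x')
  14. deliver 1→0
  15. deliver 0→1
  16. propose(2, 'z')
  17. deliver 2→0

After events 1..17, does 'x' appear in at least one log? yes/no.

e1 timeout(0): 0[cand,t=1,-]
e2 deliver 0→2: 2[foll,t=1,-]
e3 deliver 2→0: 0[lead,t=1,-]
e4 deliver 0→1: 1[foll,t=1,-]
e5 deliver 1→0: ·
e6 propose(0,'r'): 0[lead,t=1,r]
e7 deliver 0→1: 1[foll,t=1,r]
e8 deliver 1→0: ·
e9 timeout(0): 0[cand,t=2,r]
e10 deliver 0→1: 1[foll,t=2,r]
e11 deliver 1→0: 0[lead,t=2,r]
e12 deliver 0→2: 2[foll,t=1,r]
e13 propose(1,'x'): ·
e14 deliver 1→0: ·
e15 deliver 0→1: ·
e16 propose(2,'z'): ·
e17 deliver 2→0: ·

no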